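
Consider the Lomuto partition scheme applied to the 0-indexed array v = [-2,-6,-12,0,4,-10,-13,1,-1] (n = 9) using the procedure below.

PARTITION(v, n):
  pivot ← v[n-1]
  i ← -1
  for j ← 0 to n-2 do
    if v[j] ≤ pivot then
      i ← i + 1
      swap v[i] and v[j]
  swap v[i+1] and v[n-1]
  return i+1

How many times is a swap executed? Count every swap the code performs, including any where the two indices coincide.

pivot = v[8] = -1; i = -1
j=0: v[0]=-2 ≤ -1 → i=0, swap v[0],v[0] (no change) → [-2,-6,-12,0,4,-10,-13,1,-1]
j=1: v[1]=-6 ≤ -1 → i=1, swap v[1],v[1] (no change) → [-2,-6,-12,0,4,-10,-13,1,-1]
j=2: v[2]=-12 ≤ -1 → i=2, swap v[2],v[2] (no change) → [-2,-6,-12,0,4,-10,-13,1,-1]
j=3: v[3]=0 > -1 → no swap
j=4: v[4]=4 > -1 → no swap
j=5: v[5]=-10 ≤ -1 → i=3, swap v[3],v[5] → [-2,-6,-12,-10,4,0,-13,1,-1]
j=6: v[6]=-13 ≤ -1 → i=4, swap v[4],v[6] → [-2,-6,-12,-10,-13,0,4,1,-1]
j=7: v[7]=1 > -1 → no swap
final swap v[5],v[8] → [-2,-6,-12,-10,-13,-1,4,1,0]; return 5

6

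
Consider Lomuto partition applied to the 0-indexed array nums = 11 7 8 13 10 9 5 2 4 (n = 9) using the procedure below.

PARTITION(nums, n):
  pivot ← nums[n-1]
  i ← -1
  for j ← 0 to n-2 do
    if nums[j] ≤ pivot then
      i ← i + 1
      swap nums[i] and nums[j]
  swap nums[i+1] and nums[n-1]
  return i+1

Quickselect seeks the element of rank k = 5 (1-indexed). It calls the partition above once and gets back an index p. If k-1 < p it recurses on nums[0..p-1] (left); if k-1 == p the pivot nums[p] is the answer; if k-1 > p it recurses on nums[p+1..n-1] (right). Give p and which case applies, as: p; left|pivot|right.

pivot=4, i=-1
j=0: 11>4, skip
j=1: 7>4, skip
j=2: 8>4, skip
j=3: 13>4, skip
j=4: 10>4, skip
j=5: 9>4, skip
j=6: 5>4, skip
j=7: 2≤4, i=0, swap(0,7) ⇒ 2 7 8 13 10 9 5 11 4
swap(1,8) ⇒ 2 4 8 13 10 9 5 11 7; return 1
p = 1; k-1 = 4 > 1 ⇒ right

1; right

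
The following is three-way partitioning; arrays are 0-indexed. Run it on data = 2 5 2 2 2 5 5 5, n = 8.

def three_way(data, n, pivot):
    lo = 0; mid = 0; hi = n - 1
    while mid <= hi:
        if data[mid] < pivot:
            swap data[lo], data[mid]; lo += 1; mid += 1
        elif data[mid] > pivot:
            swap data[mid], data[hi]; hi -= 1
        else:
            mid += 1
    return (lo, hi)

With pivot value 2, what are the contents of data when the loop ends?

2 2 2 2 5 5 5 5

lo=0 mid=0 hi=7
2=2: mid=1
5>2: swap(1,7), hi=6 ⇒ 2 5 2 2 2 5 5 5
5>2: swap(1,6), hi=5 ⇒ 2 5 2 2 2 5 5 5
5>2: swap(1,5), hi=4 ⇒ 2 5 2 2 2 5 5 5
5>2: swap(1,4), hi=3 ⇒ 2 2 2 2 5 5 5 5
2=2: mid=2
2=2: mid=3
2=2: mid=4
done. lo=0 hi=3; data=2 2 2 2 5 5 5 5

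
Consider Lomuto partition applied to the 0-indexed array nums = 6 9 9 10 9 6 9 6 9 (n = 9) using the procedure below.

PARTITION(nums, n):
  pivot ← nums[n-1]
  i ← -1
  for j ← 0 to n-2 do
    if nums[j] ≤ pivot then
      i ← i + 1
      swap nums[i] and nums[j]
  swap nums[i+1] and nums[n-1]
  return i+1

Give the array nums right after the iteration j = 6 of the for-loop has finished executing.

6 9 9 9 6 9 10 6 9

pivot=9, i=-1
j=0: 6≤9, i=0, swap(0,0) ⇒ 6 9 9 10 9 6 9 6 9
j=1: 9≤9, i=1, swap(1,1) ⇒ 6 9 9 10 9 6 9 6 9
j=2: 9≤9, i=2, swap(2,2) ⇒ 6 9 9 10 9 6 9 6 9
j=3: 10>9, skip
j=4: 9≤9, i=3, swap(3,4) ⇒ 6 9 9 9 10 6 9 6 9
j=5: 6≤9, i=4, swap(4,5) ⇒ 6 9 9 9 6 10 9 6 9
j=6: 9≤9, i=5, swap(5,6) ⇒ 6 9 9 9 6 9 10 6 9
(after j=6) nums = 6 9 9 9 6 9 10 6 9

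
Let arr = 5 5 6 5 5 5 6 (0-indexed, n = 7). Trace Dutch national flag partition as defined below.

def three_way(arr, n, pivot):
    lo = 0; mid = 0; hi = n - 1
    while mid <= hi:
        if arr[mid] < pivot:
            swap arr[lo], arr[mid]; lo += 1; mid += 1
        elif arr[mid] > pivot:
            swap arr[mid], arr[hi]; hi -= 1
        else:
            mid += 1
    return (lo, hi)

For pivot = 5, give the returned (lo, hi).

lo=0 mid=0 hi=6
5=5: mid=1
5=5: mid=2
6>5: swap(2,6), hi=5 ⇒ 5 5 6 5 5 5 6
6>5: swap(2,5), hi=4 ⇒ 5 5 5 5 5 6 6
5=5: mid=3
5=5: mid=4
5=5: mid=5
done. lo=0 hi=4; arr=5 5 5 5 5 6 6

(0, 4)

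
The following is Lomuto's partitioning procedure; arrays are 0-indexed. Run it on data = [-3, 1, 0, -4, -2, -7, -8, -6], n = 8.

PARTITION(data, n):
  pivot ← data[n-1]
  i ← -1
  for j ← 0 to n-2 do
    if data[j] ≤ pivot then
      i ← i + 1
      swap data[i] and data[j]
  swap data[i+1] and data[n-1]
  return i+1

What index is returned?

2

pivot=-6, i=-1
j=0: -3>-6, skip
j=1: 1>-6, skip
j=2: 0>-6, skip
j=3: -4>-6, skip
j=4: -2>-6, skip
j=5: -7≤-6, i=0, swap(0,5) ⇒ [-7, 1, 0, -4, -2, -3, -8, -6]
j=6: -8≤-6, i=1, swap(1,6) ⇒ [-7, -8, 0, -4, -2, -3, 1, -6]
swap(2,7) ⇒ [-7, -8, -6, -4, -2, -3, 1, 0]; return 2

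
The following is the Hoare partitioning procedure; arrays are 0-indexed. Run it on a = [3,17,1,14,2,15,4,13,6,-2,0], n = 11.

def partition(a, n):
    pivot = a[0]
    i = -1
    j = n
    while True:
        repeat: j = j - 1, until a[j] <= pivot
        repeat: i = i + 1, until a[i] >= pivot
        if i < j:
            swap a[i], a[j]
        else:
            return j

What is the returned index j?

pivot = a[0] = 3; i = -1, j = 11
j→10 (a[10]=0≤3), i→0 (a[0]=3≥3); i<j, swap → [0,17,1,14,2,15,4,13,6,-2,3]
j→9 (a[9]=-2≤3), i→1 (a[1]=17≥3); i<j, swap → [0,-2,1,14,2,15,4,13,6,17,3]
j→4 (a[4]=2≤3), i→3 (a[3]=14≥3); i<j, swap → [0,-2,1,2,14,15,4,13,6,17,3]
j→3, i→4; i≥j, return j=3. a = [0,-2,1,2,14,15,4,13,6,17,3]

3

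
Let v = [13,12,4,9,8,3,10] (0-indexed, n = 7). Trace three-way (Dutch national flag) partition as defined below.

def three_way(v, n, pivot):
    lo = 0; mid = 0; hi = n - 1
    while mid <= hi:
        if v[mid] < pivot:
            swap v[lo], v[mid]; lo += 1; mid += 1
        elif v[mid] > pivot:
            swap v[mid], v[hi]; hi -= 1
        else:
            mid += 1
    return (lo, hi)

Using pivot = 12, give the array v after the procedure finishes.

pivot = 12; lo=0, mid=0, hi=6
v[mid]=13>12: swap v[0],v[6]; hi=5 → [10,12,4,9,8,3,13]
v[mid]=10<12: swap v[0],v[0]; lo=1,mid=1 → [10,12,4,9,8,3,13]
v[mid]=12=12: mid=2
v[mid]=4<12: swap v[1],v[2]; lo=2,mid=3 → [10,4,12,9,8,3,13]
v[mid]=9<12: swap v[2],v[3]; lo=3,mid=4 → [10,4,9,12,8,3,13]
v[mid]=8<12: swap v[3],v[4]; lo=4,mid=5 → [10,4,9,8,12,3,13]
v[mid]=3<12: swap v[4],v[5]; lo=5,mid=6 → [10,4,9,8,3,12,13]
end: lo=5, hi=5; v = [10,4,9,8,3,12,13]

[10,4,9,8,3,12,13]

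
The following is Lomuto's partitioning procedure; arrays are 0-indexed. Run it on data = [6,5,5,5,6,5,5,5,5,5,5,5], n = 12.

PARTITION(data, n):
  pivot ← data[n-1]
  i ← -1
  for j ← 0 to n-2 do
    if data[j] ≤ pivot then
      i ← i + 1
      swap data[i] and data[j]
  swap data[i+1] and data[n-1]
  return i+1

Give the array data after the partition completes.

pivot=5, i=-1
j=0: 6>5, skip
j=1: 5≤5, i=0, swap(0,1) ⇒ [5,6,5,5,6,5,5,5,5,5,5,5]
j=2: 5≤5, i=1, swap(1,2) ⇒ [5,5,6,5,6,5,5,5,5,5,5,5]
j=3: 5≤5, i=2, swap(2,3) ⇒ [5,5,5,6,6,5,5,5,5,5,5,5]
j=4: 6>5, skip
j=5: 5≤5, i=3, swap(3,5) ⇒ [5,5,5,5,6,6,5,5,5,5,5,5]
j=6: 5≤5, i=4, swap(4,6) ⇒ [5,5,5,5,5,6,6,5,5,5,5,5]
j=7: 5≤5, i=5, swap(5,7) ⇒ [5,5,5,5,5,5,6,6,5,5,5,5]
j=8: 5≤5, i=6, swap(6,8) ⇒ [5,5,5,5,5,5,5,6,6,5,5,5]
j=9: 5≤5, i=7, swap(7,9) ⇒ [5,5,5,5,5,5,5,5,6,6,5,5]
j=10: 5≤5, i=8, swap(8,10) ⇒ [5,5,5,5,5,5,5,5,5,6,6,5]
swap(9,11) ⇒ [5,5,5,5,5,5,5,5,5,5,6,6]; return 9

[5,5,5,5,5,5,5,5,5,5,6,6]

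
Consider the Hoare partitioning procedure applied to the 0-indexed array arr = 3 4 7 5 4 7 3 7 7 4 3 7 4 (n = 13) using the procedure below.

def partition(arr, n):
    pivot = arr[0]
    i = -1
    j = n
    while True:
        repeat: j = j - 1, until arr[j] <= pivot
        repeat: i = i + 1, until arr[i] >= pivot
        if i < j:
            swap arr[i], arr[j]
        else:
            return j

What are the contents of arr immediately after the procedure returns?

pivot=3
j stops at 10 (3), i stops at 0 (3); swap ⇒ 3 4 7 5 4 7 3 7 7 4 3 7 4
j stops at 6 (3), i stops at 1 (4); swap ⇒ 3 3 7 5 4 7 4 7 7 4 3 7 4
j stops at 1, i stops at 2; i≥j ⇒ return 1. arr=3 3 7 5 4 7 4 7 7 4 3 7 4

3 3 7 5 4 7 4 7 7 4 3 7 4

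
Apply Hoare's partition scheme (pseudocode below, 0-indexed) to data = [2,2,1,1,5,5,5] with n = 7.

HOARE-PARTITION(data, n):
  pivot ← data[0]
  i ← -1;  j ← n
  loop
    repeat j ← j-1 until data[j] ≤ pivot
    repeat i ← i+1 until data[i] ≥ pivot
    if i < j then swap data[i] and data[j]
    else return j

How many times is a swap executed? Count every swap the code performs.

2

pivot = data[0] = 2; i = -1, j = 7
j→3 (data[3]=1≤2), i→0 (data[0]=2≥2); i<j, swap → [1,2,1,2,5,5,5]
j→2 (data[2]=1≤2), i→1 (data[1]=2≥2); i<j, swap → [1,1,2,2,5,5,5]
j→1, i→2; i≥j, return j=1. data = [1,1,2,2,5,5,5]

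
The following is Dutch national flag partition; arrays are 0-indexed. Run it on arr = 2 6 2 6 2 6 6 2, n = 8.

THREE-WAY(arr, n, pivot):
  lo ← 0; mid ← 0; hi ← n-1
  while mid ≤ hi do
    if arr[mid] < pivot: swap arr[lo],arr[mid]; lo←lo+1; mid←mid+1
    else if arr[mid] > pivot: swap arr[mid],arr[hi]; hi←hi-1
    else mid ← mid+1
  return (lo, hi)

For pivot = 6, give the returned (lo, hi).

pivot = 6; lo=0, mid=0, hi=7
arr[mid]=2<6: swap arr[0],arr[0]; lo=1,mid=1 → 2 6 2 6 2 6 6 2
arr[mid]=6=6: mid=2
arr[mid]=2<6: swap arr[1],arr[2]; lo=2,mid=3 → 2 2 6 6 2 6 6 2
arr[mid]=6=6: mid=4
arr[mid]=2<6: swap arr[2],arr[4]; lo=3,mid=5 → 2 2 2 6 6 6 6 2
arr[mid]=6=6: mid=6
arr[mid]=6=6: mid=7
arr[mid]=2<6: swap arr[3],arr[7]; lo=4,mid=8 → 2 2 2 2 6 6 6 6
end: lo=4, hi=7; arr = 2 2 2 2 6 6 6 6

(4, 7)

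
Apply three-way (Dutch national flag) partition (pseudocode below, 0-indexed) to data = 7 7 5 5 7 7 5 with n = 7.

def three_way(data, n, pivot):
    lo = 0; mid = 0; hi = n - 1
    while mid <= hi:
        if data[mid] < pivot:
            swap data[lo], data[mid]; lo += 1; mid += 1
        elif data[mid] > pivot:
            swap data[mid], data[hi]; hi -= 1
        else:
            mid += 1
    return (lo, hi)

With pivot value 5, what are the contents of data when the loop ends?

5 5 5 7 7 7 7

lo=0 mid=0 hi=6
7>5: swap(0,6), hi=5 ⇒ 5 7 5 5 7 7 7
5=5: mid=1
7>5: swap(1,5), hi=4 ⇒ 5 7 5 5 7 7 7
7>5: swap(1,4), hi=3 ⇒ 5 7 5 5 7 7 7
7>5: swap(1,3), hi=2 ⇒ 5 5 5 7 7 7 7
5=5: mid=2
5=5: mid=3
done. lo=0 hi=2; data=5 5 5 7 7 7 7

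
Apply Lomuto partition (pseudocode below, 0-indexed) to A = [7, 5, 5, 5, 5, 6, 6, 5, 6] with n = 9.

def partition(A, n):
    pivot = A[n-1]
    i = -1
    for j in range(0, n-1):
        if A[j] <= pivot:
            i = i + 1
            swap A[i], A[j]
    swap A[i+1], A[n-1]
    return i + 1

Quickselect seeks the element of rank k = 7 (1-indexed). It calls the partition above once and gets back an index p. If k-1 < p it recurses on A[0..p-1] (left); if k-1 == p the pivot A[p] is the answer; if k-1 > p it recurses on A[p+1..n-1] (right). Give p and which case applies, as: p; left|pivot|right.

pivot=6, i=-1
j=0: 7>6, skip
j=1: 5≤6, i=0, swap(0,1) ⇒ [5, 7, 5, 5, 5, 6, 6, 5, 6]
j=2: 5≤6, i=1, swap(1,2) ⇒ [5, 5, 7, 5, 5, 6, 6, 5, 6]
j=3: 5≤6, i=2, swap(2,3) ⇒ [5, 5, 5, 7, 5, 6, 6, 5, 6]
j=4: 5≤6, i=3, swap(3,4) ⇒ [5, 5, 5, 5, 7, 6, 6, 5, 6]
j=5: 6≤6, i=4, swap(4,5) ⇒ [5, 5, 5, 5, 6, 7, 6, 5, 6]
j=6: 6≤6, i=5, swap(5,6) ⇒ [5, 5, 5, 5, 6, 6, 7, 5, 6]
j=7: 5≤6, i=6, swap(6,7) ⇒ [5, 5, 5, 5, 6, 6, 5, 7, 6]
swap(7,8) ⇒ [5, 5, 5, 5, 6, 6, 5, 6, 7]; return 7
p = 7; k-1 = 6 < 7 ⇒ left

7; left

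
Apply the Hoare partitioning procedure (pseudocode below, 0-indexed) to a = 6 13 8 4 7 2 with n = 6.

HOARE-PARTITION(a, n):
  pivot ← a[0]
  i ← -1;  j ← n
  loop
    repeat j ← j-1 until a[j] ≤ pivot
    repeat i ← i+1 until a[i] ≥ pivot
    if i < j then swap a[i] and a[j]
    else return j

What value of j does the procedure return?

pivot = a[0] = 6; i = -1, j = 6
j→5 (a[5]=2≤6), i→0 (a[0]=6≥6); i<j, swap → 2 13 8 4 7 6
j→3 (a[3]=4≤6), i→1 (a[1]=13≥6); i<j, swap → 2 4 8 13 7 6
j→1, i→2; i≥j, return j=1. a = 2 4 8 13 7 6

1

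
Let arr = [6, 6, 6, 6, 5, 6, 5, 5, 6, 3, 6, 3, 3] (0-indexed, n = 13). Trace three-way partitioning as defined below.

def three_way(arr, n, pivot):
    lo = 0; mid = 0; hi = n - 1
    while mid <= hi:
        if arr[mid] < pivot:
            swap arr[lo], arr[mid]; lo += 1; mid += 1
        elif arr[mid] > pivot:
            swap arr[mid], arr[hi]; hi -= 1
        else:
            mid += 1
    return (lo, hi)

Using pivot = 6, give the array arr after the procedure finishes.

[5, 5, 5, 3, 3, 3, 6, 6, 6, 6, 6, 6, 6]

lo=0 mid=0 hi=12
6=6: mid=1
6=6: mid=2
6=6: mid=3
6=6: mid=4
5<6: swap(0,4), lo=1 mid=5 ⇒ [5, 6, 6, 6, 6, 6, 5, 5, 6, 3, 6, 3, 3]
6=6: mid=6
5<6: swap(1,6), lo=2 mid=7 ⇒ [5, 5, 6, 6, 6, 6, 6, 5, 6, 3, 6, 3, 3]
5<6: swap(2,7), lo=3 mid=8 ⇒ [5, 5, 5, 6, 6, 6, 6, 6, 6, 3, 6, 3, 3]
6=6: mid=9
3<6: swap(3,9), lo=4 mid=10 ⇒ [5, 5, 5, 3, 6, 6, 6, 6, 6, 6, 6, 3, 3]
6=6: mid=11
3<6: swap(4,11), lo=5 mid=12 ⇒ [5, 5, 5, 3, 3, 6, 6, 6, 6, 6, 6, 6, 3]
3<6: swap(5,12), lo=6 mid=13 ⇒ [5, 5, 5, 3, 3, 3, 6, 6, 6, 6, 6, 6, 6]
done. lo=6 hi=12; arr=[5, 5, 5, 3, 3, 3, 6, 6, 6, 6, 6, 6, 6]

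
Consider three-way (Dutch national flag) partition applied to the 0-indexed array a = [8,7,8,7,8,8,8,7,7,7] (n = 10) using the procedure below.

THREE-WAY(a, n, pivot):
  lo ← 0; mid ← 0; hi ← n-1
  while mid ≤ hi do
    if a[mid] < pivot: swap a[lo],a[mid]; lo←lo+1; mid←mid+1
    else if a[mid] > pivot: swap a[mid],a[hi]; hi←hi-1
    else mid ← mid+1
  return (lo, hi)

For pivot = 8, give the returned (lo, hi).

lo=0 mid=0 hi=9
8=8: mid=1
7<8: swap(0,1), lo=1 mid=2 ⇒ [7,8,8,7,8,8,8,7,7,7]
8=8: mid=3
7<8: swap(1,3), lo=2 mid=4 ⇒ [7,7,8,8,8,8,8,7,7,7]
8=8: mid=5
8=8: mid=6
8=8: mid=7
7<8: swap(2,7), lo=3 mid=8 ⇒ [7,7,7,8,8,8,8,8,7,7]
7<8: swap(3,8), lo=4 mid=9 ⇒ [7,7,7,7,8,8,8,8,8,7]
7<8: swap(4,9), lo=5 mid=10 ⇒ [7,7,7,7,7,8,8,8,8,8]
done. lo=5 hi=9; a=[7,7,7,7,7,8,8,8,8,8]

(5, 9)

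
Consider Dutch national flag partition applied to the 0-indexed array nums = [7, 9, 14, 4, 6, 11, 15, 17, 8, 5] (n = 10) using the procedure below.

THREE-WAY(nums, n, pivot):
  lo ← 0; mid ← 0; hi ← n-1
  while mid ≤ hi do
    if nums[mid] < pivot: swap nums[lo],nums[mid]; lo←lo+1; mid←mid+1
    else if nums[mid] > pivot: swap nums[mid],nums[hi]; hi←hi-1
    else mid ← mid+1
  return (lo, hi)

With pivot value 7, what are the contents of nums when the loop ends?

lo=0 mid=0 hi=9
7=7: mid=1
9>7: swap(1,9), hi=8 ⇒ [7, 5, 14, 4, 6, 11, 15, 17, 8, 9]
5<7: swap(0,1), lo=1 mid=2 ⇒ [5, 7, 14, 4, 6, 11, 15, 17, 8, 9]
14>7: swap(2,8), hi=7 ⇒ [5, 7, 8, 4, 6, 11, 15, 17, 14, 9]
8>7: swap(2,7), hi=6 ⇒ [5, 7, 17, 4, 6, 11, 15, 8, 14, 9]
17>7: swap(2,6), hi=5 ⇒ [5, 7, 15, 4, 6, 11, 17, 8, 14, 9]
15>7: swap(2,5), hi=4 ⇒ [5, 7, 11, 4, 6, 15, 17, 8, 14, 9]
11>7: swap(2,4), hi=3 ⇒ [5, 7, 6, 4, 11, 15, 17, 8, 14, 9]
6<7: swap(1,2), lo=2 mid=3 ⇒ [5, 6, 7, 4, 11, 15, 17, 8, 14, 9]
4<7: swap(2,3), lo=3 mid=4 ⇒ [5, 6, 4, 7, 11, 15, 17, 8, 14, 9]
done. lo=3 hi=3; nums=[5, 6, 4, 7, 11, 15, 17, 8, 14, 9]

[5, 6, 4, 7, 11, 15, 17, 8, 14, 9]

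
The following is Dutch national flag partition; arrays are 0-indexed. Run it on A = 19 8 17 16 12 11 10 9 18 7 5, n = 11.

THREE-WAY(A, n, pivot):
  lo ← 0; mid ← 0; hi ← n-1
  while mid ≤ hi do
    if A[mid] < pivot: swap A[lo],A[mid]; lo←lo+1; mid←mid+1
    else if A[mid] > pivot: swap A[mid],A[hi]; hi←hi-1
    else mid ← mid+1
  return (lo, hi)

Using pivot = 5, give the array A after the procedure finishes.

5 17 16 12 11 10 9 18 7 8 19

pivot = 5; lo=0, mid=0, hi=10
A[mid]=19>5: swap A[0],A[10]; hi=9 → 5 8 17 16 12 11 10 9 18 7 19
A[mid]=5=5: mid=1
A[mid]=8>5: swap A[1],A[9]; hi=8 → 5 7 17 16 12 11 10 9 18 8 19
A[mid]=7>5: swap A[1],A[8]; hi=7 → 5 18 17 16 12 11 10 9 7 8 19
A[mid]=18>5: swap A[1],A[7]; hi=6 → 5 9 17 16 12 11 10 18 7 8 19
A[mid]=9>5: swap A[1],A[6]; hi=5 → 5 10 17 16 12 11 9 18 7 8 19
A[mid]=10>5: swap A[1],A[5]; hi=4 → 5 11 17 16 12 10 9 18 7 8 19
A[mid]=11>5: swap A[1],A[4]; hi=3 → 5 12 17 16 11 10 9 18 7 8 19
A[mid]=12>5: swap A[1],A[3]; hi=2 → 5 16 17 12 11 10 9 18 7 8 19
A[mid]=16>5: swap A[1],A[2]; hi=1 → 5 17 16 12 11 10 9 18 7 8 19
A[mid]=17>5: swap A[1],A[1]; hi=0 → 5 17 16 12 11 10 9 18 7 8 19
end: lo=0, hi=0; A = 5 17 16 12 11 10 9 18 7 8 19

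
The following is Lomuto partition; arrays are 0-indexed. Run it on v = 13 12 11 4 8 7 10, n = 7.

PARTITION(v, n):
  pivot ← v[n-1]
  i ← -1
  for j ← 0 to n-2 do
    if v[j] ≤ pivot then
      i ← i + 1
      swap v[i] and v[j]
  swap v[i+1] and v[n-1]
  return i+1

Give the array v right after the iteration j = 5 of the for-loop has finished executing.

pivot = v[6] = 10; i = -1
j=0: v[0]=13 > 10 → no swap
j=1: v[1]=12 > 10 → no swap
j=2: v[2]=11 > 10 → no swap
j=3: v[3]=4 ≤ 10 → i=0, swap v[0],v[3] → 4 12 11 13 8 7 10
j=4: v[4]=8 ≤ 10 → i=1, swap v[1],v[4] → 4 8 11 13 12 7 10
j=5: v[5]=7 ≤ 10 → i=2, swap v[2],v[5] → 4 8 7 13 12 11 10
(after j=5) v = 4 8 7 13 12 11 10

4 8 7 13 12 11 10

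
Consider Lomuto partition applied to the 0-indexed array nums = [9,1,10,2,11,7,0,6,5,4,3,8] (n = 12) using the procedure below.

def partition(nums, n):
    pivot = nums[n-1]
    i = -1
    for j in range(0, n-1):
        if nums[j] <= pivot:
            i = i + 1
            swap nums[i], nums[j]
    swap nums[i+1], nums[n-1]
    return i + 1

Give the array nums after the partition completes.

pivot = nums[11] = 8; i = -1
j=0: nums[0]=9 > 8 → no swap
j=1: nums[1]=1 ≤ 8 → i=0, swap nums[0],nums[1] → [1,9,10,2,11,7,0,6,5,4,3,8]
j=2: nums[2]=10 > 8 → no swap
j=3: nums[3]=2 ≤ 8 → i=1, swap nums[1],nums[3] → [1,2,10,9,11,7,0,6,5,4,3,8]
j=4: nums[4]=11 > 8 → no swap
j=5: nums[5]=7 ≤ 8 → i=2, swap nums[2],nums[5] → [1,2,7,9,11,10,0,6,5,4,3,8]
j=6: nums[6]=0 ≤ 8 → i=3, swap nums[3],nums[6] → [1,2,7,0,11,10,9,6,5,4,3,8]
j=7: nums[7]=6 ≤ 8 → i=4, swap nums[4],nums[7] → [1,2,7,0,6,10,9,11,5,4,3,8]
j=8: nums[8]=5 ≤ 8 → i=5, swap nums[5],nums[8] → [1,2,7,0,6,5,9,11,10,4,3,8]
j=9: nums[9]=4 ≤ 8 → i=6, swap nums[6],nums[9] → [1,2,7,0,6,5,4,11,10,9,3,8]
j=10: nums[10]=3 ≤ 8 → i=7, swap nums[7],nums[10] → [1,2,7,0,6,5,4,3,10,9,11,8]
final swap nums[8],nums[11] → [1,2,7,0,6,5,4,3,8,9,11,10]; return 8

[1,2,7,0,6,5,4,3,8,9,11,10]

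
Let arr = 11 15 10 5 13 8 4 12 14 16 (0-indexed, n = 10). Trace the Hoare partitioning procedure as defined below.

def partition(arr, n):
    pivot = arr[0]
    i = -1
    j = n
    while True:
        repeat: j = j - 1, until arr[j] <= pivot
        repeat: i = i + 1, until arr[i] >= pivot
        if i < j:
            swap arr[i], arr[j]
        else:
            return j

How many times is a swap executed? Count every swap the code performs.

2

pivot = arr[0] = 11; i = -1, j = 10
j→6 (arr[6]=4≤11), i→0 (arr[0]=11≥11); i<j, swap → 4 15 10 5 13 8 11 12 14 16
j→5 (arr[5]=8≤11), i→1 (arr[1]=15≥11); i<j, swap → 4 8 10 5 13 15 11 12 14 16
j→3, i→4; i≥j, return j=3. arr = 4 8 10 5 13 15 11 12 14 16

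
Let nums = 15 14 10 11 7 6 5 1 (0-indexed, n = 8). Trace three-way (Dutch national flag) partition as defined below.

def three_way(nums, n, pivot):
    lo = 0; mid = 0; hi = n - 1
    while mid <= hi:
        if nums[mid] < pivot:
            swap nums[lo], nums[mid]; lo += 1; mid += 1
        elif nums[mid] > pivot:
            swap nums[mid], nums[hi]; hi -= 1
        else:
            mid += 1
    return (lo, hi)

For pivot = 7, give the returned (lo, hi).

(3, 3)

pivot = 7; lo=0, mid=0, hi=7
nums[mid]=15>7: swap nums[0],nums[7]; hi=6 → 1 14 10 11 7 6 5 15
nums[mid]=1<7: swap nums[0],nums[0]; lo=1,mid=1 → 1 14 10 11 7 6 5 15
nums[mid]=14>7: swap nums[1],nums[6]; hi=5 → 1 5 10 11 7 6 14 15
nums[mid]=5<7: swap nums[1],nums[1]; lo=2,mid=2 → 1 5 10 11 7 6 14 15
nums[mid]=10>7: swap nums[2],nums[5]; hi=4 → 1 5 6 11 7 10 14 15
nums[mid]=6<7: swap nums[2],nums[2]; lo=3,mid=3 → 1 5 6 11 7 10 14 15
nums[mid]=11>7: swap nums[3],nums[4]; hi=3 → 1 5 6 7 11 10 14 15
nums[mid]=7=7: mid=4
end: lo=3, hi=3; nums = 1 5 6 7 11 10 14 15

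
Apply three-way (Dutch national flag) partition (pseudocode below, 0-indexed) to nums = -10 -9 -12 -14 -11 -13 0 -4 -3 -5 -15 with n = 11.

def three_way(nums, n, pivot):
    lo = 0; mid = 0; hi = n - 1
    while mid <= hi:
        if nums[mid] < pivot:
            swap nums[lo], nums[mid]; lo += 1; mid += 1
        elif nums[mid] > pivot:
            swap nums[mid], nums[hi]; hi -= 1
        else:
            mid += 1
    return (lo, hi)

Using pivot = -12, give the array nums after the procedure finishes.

lo=0 mid=0 hi=10
-10>-12: swap(0,10), hi=9 ⇒ -15 -9 -12 -14 -11 -13 0 -4 -3 -5 -10
-15<-12: swap(0,0), lo=1 mid=1 ⇒ -15 -9 -12 -14 -11 -13 0 -4 -3 -5 -10
-9>-12: swap(1,9), hi=8 ⇒ -15 -5 -12 -14 -11 -13 0 -4 -3 -9 -10
-5>-12: swap(1,8), hi=7 ⇒ -15 -3 -12 -14 -11 -13 0 -4 -5 -9 -10
-3>-12: swap(1,7), hi=6 ⇒ -15 -4 -12 -14 -11 -13 0 -3 -5 -9 -10
-4>-12: swap(1,6), hi=5 ⇒ -15 0 -12 -14 -11 -13 -4 -3 -5 -9 -10
0>-12: swap(1,5), hi=4 ⇒ -15 -13 -12 -14 -11 0 -4 -3 -5 -9 -10
-13<-12: swap(1,1), lo=2 mid=2 ⇒ -15 -13 -12 -14 -11 0 -4 -3 -5 -9 -10
-12=-12: mid=3
-14<-12: swap(2,3), lo=3 mid=4 ⇒ -15 -13 -14 -12 -11 0 -4 -3 -5 -9 -10
-11>-12: swap(4,4), hi=3 ⇒ -15 -13 -14 -12 -11 0 -4 -3 -5 -9 -10
done. lo=3 hi=3; nums=-15 -13 -14 -12 -11 0 -4 -3 -5 -9 -10

-15 -13 -14 -12 -11 0 -4 -3 -5 -9 -10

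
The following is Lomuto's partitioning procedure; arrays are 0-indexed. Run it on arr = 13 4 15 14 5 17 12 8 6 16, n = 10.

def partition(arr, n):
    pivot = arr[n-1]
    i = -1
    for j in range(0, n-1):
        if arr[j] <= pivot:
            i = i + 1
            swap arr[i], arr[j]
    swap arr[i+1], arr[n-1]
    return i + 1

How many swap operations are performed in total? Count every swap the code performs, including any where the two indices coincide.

9

pivot=16, i=-1
j=0: 13≤16, i=0, swap(0,0) ⇒ 13 4 15 14 5 17 12 8 6 16
j=1: 4≤16, i=1, swap(1,1) ⇒ 13 4 15 14 5 17 12 8 6 16
j=2: 15≤16, i=2, swap(2,2) ⇒ 13 4 15 14 5 17 12 8 6 16
j=3: 14≤16, i=3, swap(3,3) ⇒ 13 4 15 14 5 17 12 8 6 16
j=4: 5≤16, i=4, swap(4,4) ⇒ 13 4 15 14 5 17 12 8 6 16
j=5: 17>16, skip
j=6: 12≤16, i=5, swap(5,6) ⇒ 13 4 15 14 5 12 17 8 6 16
j=7: 8≤16, i=6, swap(6,7) ⇒ 13 4 15 14 5 12 8 17 6 16
j=8: 6≤16, i=7, swap(7,8) ⇒ 13 4 15 14 5 12 8 6 17 16
swap(8,9) ⇒ 13 4 15 14 5 12 8 6 16 17; return 8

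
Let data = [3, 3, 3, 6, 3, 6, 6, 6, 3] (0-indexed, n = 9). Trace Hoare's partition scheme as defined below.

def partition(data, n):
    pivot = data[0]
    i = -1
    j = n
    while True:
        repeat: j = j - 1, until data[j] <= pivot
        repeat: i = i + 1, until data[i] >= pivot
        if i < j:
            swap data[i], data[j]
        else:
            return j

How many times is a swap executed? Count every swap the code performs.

2

pivot = data[0] = 3; i = -1, j = 9
j→8 (data[8]=3≤3), i→0 (data[0]=3≥3); i<j, swap → [3, 3, 3, 6, 3, 6, 6, 6, 3]
j→4 (data[4]=3≤3), i→1 (data[1]=3≥3); i<j, swap → [3, 3, 3, 6, 3, 6, 6, 6, 3]
j→2, i→2; i≥j, return j=2. data = [3, 3, 3, 6, 3, 6, 6, 6, 3]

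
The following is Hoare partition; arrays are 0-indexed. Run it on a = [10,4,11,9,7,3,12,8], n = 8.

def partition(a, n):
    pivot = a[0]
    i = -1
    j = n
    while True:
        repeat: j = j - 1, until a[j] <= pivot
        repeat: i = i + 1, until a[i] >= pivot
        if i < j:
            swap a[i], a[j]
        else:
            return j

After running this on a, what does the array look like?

[8,4,3,9,7,11,12,10]

pivot=10
j stops at 7 (8), i stops at 0 (10); swap ⇒ [8,4,11,9,7,3,12,10]
j stops at 5 (3), i stops at 2 (11); swap ⇒ [8,4,3,9,7,11,12,10]
j stops at 4, i stops at 5; i≥j ⇒ return 4. a=[8,4,3,9,7,11,12,10]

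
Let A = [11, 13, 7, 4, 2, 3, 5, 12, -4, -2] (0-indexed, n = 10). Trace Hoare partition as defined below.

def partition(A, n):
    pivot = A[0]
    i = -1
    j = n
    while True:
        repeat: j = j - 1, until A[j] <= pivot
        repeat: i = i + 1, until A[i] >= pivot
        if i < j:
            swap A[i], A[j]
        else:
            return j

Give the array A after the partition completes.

[-2, -4, 7, 4, 2, 3, 5, 12, 13, 11]

pivot = A[0] = 11; i = -1, j = 10
j→9 (A[9]=-2≤11), i→0 (A[0]=11≥11); i<j, swap → [-2, 13, 7, 4, 2, 3, 5, 12, -4, 11]
j→8 (A[8]=-4≤11), i→1 (A[1]=13≥11); i<j, swap → [-2, -4, 7, 4, 2, 3, 5, 12, 13, 11]
j→6, i→7; i≥j, return j=6. A = [-2, -4, 7, 4, 2, 3, 5, 12, 13, 11]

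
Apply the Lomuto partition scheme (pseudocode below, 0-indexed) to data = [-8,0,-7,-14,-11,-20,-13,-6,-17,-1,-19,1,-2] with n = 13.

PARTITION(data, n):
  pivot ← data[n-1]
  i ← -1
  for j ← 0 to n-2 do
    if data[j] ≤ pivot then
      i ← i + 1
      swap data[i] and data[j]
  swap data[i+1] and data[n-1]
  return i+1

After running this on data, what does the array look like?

pivot=-2, i=-1
j=0: -8≤-2, i=0, swap(0,0) ⇒ [-8,0,-7,-14,-11,-20,-13,-6,-17,-1,-19,1,-2]
j=1: 0>-2, skip
j=2: -7≤-2, i=1, swap(1,2) ⇒ [-8,-7,0,-14,-11,-20,-13,-6,-17,-1,-19,1,-2]
j=3: -14≤-2, i=2, swap(2,3) ⇒ [-8,-7,-14,0,-11,-20,-13,-6,-17,-1,-19,1,-2]
j=4: -11≤-2, i=3, swap(3,4) ⇒ [-8,-7,-14,-11,0,-20,-13,-6,-17,-1,-19,1,-2]
j=5: -20≤-2, i=4, swap(4,5) ⇒ [-8,-7,-14,-11,-20,0,-13,-6,-17,-1,-19,1,-2]
j=6: -13≤-2, i=5, swap(5,6) ⇒ [-8,-7,-14,-11,-20,-13,0,-6,-17,-1,-19,1,-2]
j=7: -6≤-2, i=6, swap(6,7) ⇒ [-8,-7,-14,-11,-20,-13,-6,0,-17,-1,-19,1,-2]
j=8: -17≤-2, i=7, swap(7,8) ⇒ [-8,-7,-14,-11,-20,-13,-6,-17,0,-1,-19,1,-2]
j=9: -1>-2, skip
j=10: -19≤-2, i=8, swap(8,10) ⇒ [-8,-7,-14,-11,-20,-13,-6,-17,-19,-1,0,1,-2]
j=11: 1>-2, skip
swap(9,12) ⇒ [-8,-7,-14,-11,-20,-13,-6,-17,-19,-2,0,1,-1]; return 9

[-8,-7,-14,-11,-20,-13,-6,-17,-19,-2,0,1,-1]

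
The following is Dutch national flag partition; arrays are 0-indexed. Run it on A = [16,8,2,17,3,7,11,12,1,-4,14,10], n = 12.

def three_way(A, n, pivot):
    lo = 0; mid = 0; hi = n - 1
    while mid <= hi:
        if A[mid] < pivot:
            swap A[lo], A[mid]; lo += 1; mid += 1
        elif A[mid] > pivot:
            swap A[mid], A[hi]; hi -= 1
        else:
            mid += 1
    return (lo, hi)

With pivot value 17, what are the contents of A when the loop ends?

[16,8,2,3,7,11,12,1,-4,14,10,17]

pivot = 17; lo=0, mid=0, hi=11
A[mid]=16<17: swap A[0],A[0]; lo=1,mid=1 → [16,8,2,17,3,7,11,12,1,-4,14,10]
A[mid]=8<17: swap A[1],A[1]; lo=2,mid=2 → [16,8,2,17,3,7,11,12,1,-4,14,10]
A[mid]=2<17: swap A[2],A[2]; lo=3,mid=3 → [16,8,2,17,3,7,11,12,1,-4,14,10]
A[mid]=17=17: mid=4
A[mid]=3<17: swap A[3],A[4]; lo=4,mid=5 → [16,8,2,3,17,7,11,12,1,-4,14,10]
A[mid]=7<17: swap A[4],A[5]; lo=5,mid=6 → [16,8,2,3,7,17,11,12,1,-4,14,10]
A[mid]=11<17: swap A[5],A[6]; lo=6,mid=7 → [16,8,2,3,7,11,17,12,1,-4,14,10]
A[mid]=12<17: swap A[6],A[7]; lo=7,mid=8 → [16,8,2,3,7,11,12,17,1,-4,14,10]
A[mid]=1<17: swap A[7],A[8]; lo=8,mid=9 → [16,8,2,3,7,11,12,1,17,-4,14,10]
A[mid]=-4<17: swap A[8],A[9]; lo=9,mid=10 → [16,8,2,3,7,11,12,1,-4,17,14,10]
A[mid]=14<17: swap A[9],A[10]; lo=10,mid=11 → [16,8,2,3,7,11,12,1,-4,14,17,10]
A[mid]=10<17: swap A[10],A[11]; lo=11,mid=12 → [16,8,2,3,7,11,12,1,-4,14,10,17]
end: lo=11, hi=11; A = [16,8,2,3,7,11,12,1,-4,14,10,17]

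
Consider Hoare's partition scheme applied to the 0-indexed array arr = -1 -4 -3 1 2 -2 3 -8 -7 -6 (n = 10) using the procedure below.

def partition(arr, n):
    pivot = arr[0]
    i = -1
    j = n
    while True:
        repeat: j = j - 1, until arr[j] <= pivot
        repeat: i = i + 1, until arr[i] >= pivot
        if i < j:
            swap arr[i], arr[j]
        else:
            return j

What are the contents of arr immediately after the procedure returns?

pivot = arr[0] = -1; i = -1, j = 10
j→9 (arr[9]=-6≤-1), i→0 (arr[0]=-1≥-1); i<j, swap → -6 -4 -3 1 2 -2 3 -8 -7 -1
j→8 (arr[8]=-7≤-1), i→3 (arr[3]=1≥-1); i<j, swap → -6 -4 -3 -7 2 -2 3 -8 1 -1
j→7 (arr[7]=-8≤-1), i→4 (arr[4]=2≥-1); i<j, swap → -6 -4 -3 -7 -8 -2 3 2 1 -1
j→5, i→6; i≥j, return j=5. arr = -6 -4 -3 -7 -8 -2 3 2 1 -1

-6 -4 -3 -7 -8 -2 3 2 1 -1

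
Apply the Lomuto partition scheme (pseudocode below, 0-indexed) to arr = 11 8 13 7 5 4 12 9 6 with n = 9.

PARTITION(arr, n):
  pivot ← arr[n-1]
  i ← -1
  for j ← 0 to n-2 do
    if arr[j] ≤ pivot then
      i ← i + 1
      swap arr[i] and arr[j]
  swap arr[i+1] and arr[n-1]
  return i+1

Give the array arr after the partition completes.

5 4 6 7 11 8 12 9 13

pivot=6, i=-1
j=0: 11>6, skip
j=1: 8>6, skip
j=2: 13>6, skip
j=3: 7>6, skip
j=4: 5≤6, i=0, swap(0,4) ⇒ 5 8 13 7 11 4 12 9 6
j=5: 4≤6, i=1, swap(1,5) ⇒ 5 4 13 7 11 8 12 9 6
j=6: 12>6, skip
j=7: 9>6, skip
swap(2,8) ⇒ 5 4 6 7 11 8 12 9 13; return 2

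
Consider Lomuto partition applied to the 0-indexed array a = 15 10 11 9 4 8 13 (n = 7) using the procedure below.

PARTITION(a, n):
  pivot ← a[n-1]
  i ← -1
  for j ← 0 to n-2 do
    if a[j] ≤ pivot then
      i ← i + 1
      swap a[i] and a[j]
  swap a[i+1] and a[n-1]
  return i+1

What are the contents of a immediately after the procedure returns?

pivot=13, i=-1
j=0: 15>13, skip
j=1: 10≤13, i=0, swap(0,1) ⇒ 10 15 11 9 4 8 13
j=2: 11≤13, i=1, swap(1,2) ⇒ 10 11 15 9 4 8 13
j=3: 9≤13, i=2, swap(2,3) ⇒ 10 11 9 15 4 8 13
j=4: 4≤13, i=3, swap(3,4) ⇒ 10 11 9 4 15 8 13
j=5: 8≤13, i=4, swap(4,5) ⇒ 10 11 9 4 8 15 13
swap(5,6) ⇒ 10 11 9 4 8 13 15; return 5

10 11 9 4 8 13 15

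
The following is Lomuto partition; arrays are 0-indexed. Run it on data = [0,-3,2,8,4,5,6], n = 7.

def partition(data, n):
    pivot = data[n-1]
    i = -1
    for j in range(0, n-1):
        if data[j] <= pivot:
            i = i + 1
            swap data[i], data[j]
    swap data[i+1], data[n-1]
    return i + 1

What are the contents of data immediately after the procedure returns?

pivot=6, i=-1
j=0: 0≤6, i=0, swap(0,0) ⇒ [0,-3,2,8,4,5,6]
j=1: -3≤6, i=1, swap(1,1) ⇒ [0,-3,2,8,4,5,6]
j=2: 2≤6, i=2, swap(2,2) ⇒ [0,-3,2,8,4,5,6]
j=3: 8>6, skip
j=4: 4≤6, i=3, swap(3,4) ⇒ [0,-3,2,4,8,5,6]
j=5: 5≤6, i=4, swap(4,5) ⇒ [0,-3,2,4,5,8,6]
swap(5,6) ⇒ [0,-3,2,4,5,6,8]; return 5

[0,-3,2,4,5,6,8]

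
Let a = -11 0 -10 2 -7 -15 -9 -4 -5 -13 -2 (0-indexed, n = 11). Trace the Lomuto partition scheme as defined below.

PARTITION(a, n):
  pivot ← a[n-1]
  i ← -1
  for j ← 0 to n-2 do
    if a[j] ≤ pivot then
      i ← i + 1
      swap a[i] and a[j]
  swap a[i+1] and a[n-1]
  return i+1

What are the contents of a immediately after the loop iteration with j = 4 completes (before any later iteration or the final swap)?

pivot = a[10] = -2; i = -1
j=0: a[0]=-11 ≤ -2 → i=0, swap a[0],a[0] (no change) → -11 0 -10 2 -7 -15 -9 -4 -5 -13 -2
j=1: a[1]=0 > -2 → no swap
j=2: a[2]=-10 ≤ -2 → i=1, swap a[1],a[2] → -11 -10 0 2 -7 -15 -9 -4 -5 -13 -2
j=3: a[3]=2 > -2 → no swap
j=4: a[4]=-7 ≤ -2 → i=2, swap a[2],a[4] → -11 -10 -7 2 0 -15 -9 -4 -5 -13 -2
(after j=4) a = -11 -10 -7 2 0 -15 -9 -4 -5 -13 -2

-11 -10 -7 2 0 -15 -9 -4 -5 -13 -2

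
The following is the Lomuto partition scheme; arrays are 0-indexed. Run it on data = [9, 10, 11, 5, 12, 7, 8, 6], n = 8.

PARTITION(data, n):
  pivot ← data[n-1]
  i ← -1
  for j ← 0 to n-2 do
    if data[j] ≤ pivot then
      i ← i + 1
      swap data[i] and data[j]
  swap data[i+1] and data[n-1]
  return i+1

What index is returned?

1

pivot=6, i=-1
j=0: 9>6, skip
j=1: 10>6, skip
j=2: 11>6, skip
j=3: 5≤6, i=0, swap(0,3) ⇒ [5, 10, 11, 9, 12, 7, 8, 6]
j=4: 12>6, skip
j=5: 7>6, skip
j=6: 8>6, skip
swap(1,7) ⇒ [5, 6, 11, 9, 12, 7, 8, 10]; return 1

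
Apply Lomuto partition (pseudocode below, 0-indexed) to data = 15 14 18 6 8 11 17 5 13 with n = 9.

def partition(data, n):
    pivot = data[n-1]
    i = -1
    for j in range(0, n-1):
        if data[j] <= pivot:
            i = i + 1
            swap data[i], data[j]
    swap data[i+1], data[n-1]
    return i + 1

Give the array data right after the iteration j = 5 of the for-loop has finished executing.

6 8 11 15 14 18 17 5 13

pivot=13, i=-1
j=0: 15>13, skip
j=1: 14>13, skip
j=2: 18>13, skip
j=3: 6≤13, i=0, swap(0,3) ⇒ 6 14 18 15 8 11 17 5 13
j=4: 8≤13, i=1, swap(1,4) ⇒ 6 8 18 15 14 11 17 5 13
j=5: 11≤13, i=2, swap(2,5) ⇒ 6 8 11 15 14 18 17 5 13
(after j=5) data = 6 8 11 15 14 18 17 5 13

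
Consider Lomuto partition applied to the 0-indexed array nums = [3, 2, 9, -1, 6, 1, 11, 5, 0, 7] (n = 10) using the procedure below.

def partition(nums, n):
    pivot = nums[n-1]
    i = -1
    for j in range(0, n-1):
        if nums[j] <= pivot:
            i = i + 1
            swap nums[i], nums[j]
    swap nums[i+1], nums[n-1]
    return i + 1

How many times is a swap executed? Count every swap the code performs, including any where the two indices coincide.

pivot=7, i=-1
j=0: 3≤7, i=0, swap(0,0) ⇒ [3, 2, 9, -1, 6, 1, 11, 5, 0, 7]
j=1: 2≤7, i=1, swap(1,1) ⇒ [3, 2, 9, -1, 6, 1, 11, 5, 0, 7]
j=2: 9>7, skip
j=3: -1≤7, i=2, swap(2,3) ⇒ [3, 2, -1, 9, 6, 1, 11, 5, 0, 7]
j=4: 6≤7, i=3, swap(3,4) ⇒ [3, 2, -1, 6, 9, 1, 11, 5, 0, 7]
j=5: 1≤7, i=4, swap(4,5) ⇒ [3, 2, -1, 6, 1, 9, 11, 5, 0, 7]
j=6: 11>7, skip
j=7: 5≤7, i=5, swap(5,7) ⇒ [3, 2, -1, 6, 1, 5, 11, 9, 0, 7]
j=8: 0≤7, i=6, swap(6,8) ⇒ [3, 2, -1, 6, 1, 5, 0, 9, 11, 7]
swap(7,9) ⇒ [3, 2, -1, 6, 1, 5, 0, 7, 11, 9]; return 7

8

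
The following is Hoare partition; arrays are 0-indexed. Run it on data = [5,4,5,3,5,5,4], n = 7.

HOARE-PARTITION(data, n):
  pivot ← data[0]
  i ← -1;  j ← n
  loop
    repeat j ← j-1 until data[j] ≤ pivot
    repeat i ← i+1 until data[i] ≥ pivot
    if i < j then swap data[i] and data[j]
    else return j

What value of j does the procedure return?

4

pivot=5
j stops at 6 (4), i stops at 0 (5); swap ⇒ [4,4,5,3,5,5,5]
j stops at 5 (5), i stops at 2 (5); swap ⇒ [4,4,5,3,5,5,5]
j stops at 4, i stops at 4; i≥j ⇒ return 4. data=[4,4,5,3,5,5,5]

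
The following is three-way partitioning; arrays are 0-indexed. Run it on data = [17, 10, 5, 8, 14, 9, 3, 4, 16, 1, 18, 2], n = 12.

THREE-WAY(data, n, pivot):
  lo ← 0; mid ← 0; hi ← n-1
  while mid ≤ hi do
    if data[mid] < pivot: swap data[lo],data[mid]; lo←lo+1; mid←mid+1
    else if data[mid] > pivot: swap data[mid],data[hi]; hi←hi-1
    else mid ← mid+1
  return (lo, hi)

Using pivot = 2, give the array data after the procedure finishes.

[1, 2, 8, 14, 9, 3, 4, 16, 5, 18, 10, 17]

pivot = 2; lo=0, mid=0, hi=11
data[mid]=17>2: swap data[0],data[11]; hi=10 → [2, 10, 5, 8, 14, 9, 3, 4, 16, 1, 18, 17]
data[mid]=2=2: mid=1
data[mid]=10>2: swap data[1],data[10]; hi=9 → [2, 18, 5, 8, 14, 9, 3, 4, 16, 1, 10, 17]
data[mid]=18>2: swap data[1],data[9]; hi=8 → [2, 1, 5, 8, 14, 9, 3, 4, 16, 18, 10, 17]
data[mid]=1<2: swap data[0],data[1]; lo=1,mid=2 → [1, 2, 5, 8, 14, 9, 3, 4, 16, 18, 10, 17]
data[mid]=5>2: swap data[2],data[8]; hi=7 → [1, 2, 16, 8, 14, 9, 3, 4, 5, 18, 10, 17]
data[mid]=16>2: swap data[2],data[7]; hi=6 → [1, 2, 4, 8, 14, 9, 3, 16, 5, 18, 10, 17]
data[mid]=4>2: swap data[2],data[6]; hi=5 → [1, 2, 3, 8, 14, 9, 4, 16, 5, 18, 10, 17]
data[mid]=3>2: swap data[2],data[5]; hi=4 → [1, 2, 9, 8, 14, 3, 4, 16, 5, 18, 10, 17]
data[mid]=9>2: swap data[2],data[4]; hi=3 → [1, 2, 14, 8, 9, 3, 4, 16, 5, 18, 10, 17]
data[mid]=14>2: swap data[2],data[3]; hi=2 → [1, 2, 8, 14, 9, 3, 4, 16, 5, 18, 10, 17]
data[mid]=8>2: swap data[2],data[2]; hi=1 → [1, 2, 8, 14, 9, 3, 4, 16, 5, 18, 10, 17]
end: lo=1, hi=1; data = [1, 2, 8, 14, 9, 3, 4, 16, 5, 18, 10, 17]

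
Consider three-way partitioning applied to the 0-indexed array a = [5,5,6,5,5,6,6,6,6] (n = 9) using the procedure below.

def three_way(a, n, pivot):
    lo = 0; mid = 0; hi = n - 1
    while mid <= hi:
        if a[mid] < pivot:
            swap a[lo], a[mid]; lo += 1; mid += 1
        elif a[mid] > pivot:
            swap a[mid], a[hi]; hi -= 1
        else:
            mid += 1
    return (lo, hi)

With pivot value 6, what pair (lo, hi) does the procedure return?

lo=0 mid=0 hi=8
5<6: swap(0,0), lo=1 mid=1 ⇒ [5,5,6,5,5,6,6,6,6]
5<6: swap(1,1), lo=2 mid=2 ⇒ [5,5,6,5,5,6,6,6,6]
6=6: mid=3
5<6: swap(2,3), lo=3 mid=4 ⇒ [5,5,5,6,5,6,6,6,6]
5<6: swap(3,4), lo=4 mid=5 ⇒ [5,5,5,5,6,6,6,6,6]
6=6: mid=6
6=6: mid=7
6=6: mid=8
6=6: mid=9
done. lo=4 hi=8; a=[5,5,5,5,6,6,6,6,6]

(4, 8)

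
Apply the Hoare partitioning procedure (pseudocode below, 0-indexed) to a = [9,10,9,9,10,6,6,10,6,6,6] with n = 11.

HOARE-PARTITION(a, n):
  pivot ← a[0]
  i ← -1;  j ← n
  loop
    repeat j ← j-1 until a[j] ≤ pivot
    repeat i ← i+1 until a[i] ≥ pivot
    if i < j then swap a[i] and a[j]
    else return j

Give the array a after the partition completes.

pivot=9
j stops at 10 (6), i stops at 0 (9); swap ⇒ [6,10,9,9,10,6,6,10,6,6,9]
j stops at 9 (6), i stops at 1 (10); swap ⇒ [6,6,9,9,10,6,6,10,6,10,9]
j stops at 8 (6), i stops at 2 (9); swap ⇒ [6,6,6,9,10,6,6,10,9,10,9]
j stops at 6 (6), i stops at 3 (9); swap ⇒ [6,6,6,6,10,6,9,10,9,10,9]
j stops at 5 (6), i stops at 4 (10); swap ⇒ [6,6,6,6,6,10,9,10,9,10,9]
j stops at 4, i stops at 5; i≥j ⇒ return 4. a=[6,6,6,6,6,10,9,10,9,10,9]

[6,6,6,6,6,10,9,10,9,10,9]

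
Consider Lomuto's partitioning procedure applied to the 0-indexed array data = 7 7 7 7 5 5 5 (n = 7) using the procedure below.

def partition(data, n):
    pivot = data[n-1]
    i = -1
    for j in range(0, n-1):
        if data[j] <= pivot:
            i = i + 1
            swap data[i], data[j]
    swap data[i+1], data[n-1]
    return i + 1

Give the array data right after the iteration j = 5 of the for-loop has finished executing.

5 5 7 7 7 7 5

pivot = data[6] = 5; i = -1
j=0: data[0]=7 > 5 → no swap
j=1: data[1]=7 > 5 → no swap
j=2: data[2]=7 > 5 → no swap
j=3: data[3]=7 > 5 → no swap
j=4: data[4]=5 ≤ 5 → i=0, swap data[0],data[4] → 5 7 7 7 7 5 5
j=5: data[5]=5 ≤ 5 → i=1, swap data[1],data[5] → 5 5 7 7 7 7 5
(after j=5) data = 5 5 7 7 7 7 5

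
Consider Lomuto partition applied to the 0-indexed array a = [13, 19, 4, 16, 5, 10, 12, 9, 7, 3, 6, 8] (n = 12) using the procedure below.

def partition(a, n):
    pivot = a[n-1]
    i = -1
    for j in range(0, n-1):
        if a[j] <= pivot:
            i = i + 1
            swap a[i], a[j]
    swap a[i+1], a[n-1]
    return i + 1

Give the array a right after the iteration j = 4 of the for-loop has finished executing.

[4, 5, 13, 16, 19, 10, 12, 9, 7, 3, 6, 8]

pivot=8, i=-1
j=0: 13>8, skip
j=1: 19>8, skip
j=2: 4≤8, i=0, swap(0,2) ⇒ [4, 19, 13, 16, 5, 10, 12, 9, 7, 3, 6, 8]
j=3: 16>8, skip
j=4: 5≤8, i=1, swap(1,4) ⇒ [4, 5, 13, 16, 19, 10, 12, 9, 7, 3, 6, 8]
(after j=4) a = [4, 5, 13, 16, 19, 10, 12, 9, 7, 3, 6, 8]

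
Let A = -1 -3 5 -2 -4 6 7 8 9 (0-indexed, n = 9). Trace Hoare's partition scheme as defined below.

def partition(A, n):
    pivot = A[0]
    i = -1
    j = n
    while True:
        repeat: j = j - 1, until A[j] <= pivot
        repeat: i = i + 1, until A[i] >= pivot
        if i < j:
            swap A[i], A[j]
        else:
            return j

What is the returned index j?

pivot = A[0] = -1; i = -1, j = 9
j→4 (A[4]=-4≤-1), i→0 (A[0]=-1≥-1); i<j, swap → -4 -3 5 -2 -1 6 7 8 9
j→3 (A[3]=-2≤-1), i→2 (A[2]=5≥-1); i<j, swap → -4 -3 -2 5 -1 6 7 8 9
j→2, i→3; i≥j, return j=2. A = -4 -3 -2 5 -1 6 7 8 9

2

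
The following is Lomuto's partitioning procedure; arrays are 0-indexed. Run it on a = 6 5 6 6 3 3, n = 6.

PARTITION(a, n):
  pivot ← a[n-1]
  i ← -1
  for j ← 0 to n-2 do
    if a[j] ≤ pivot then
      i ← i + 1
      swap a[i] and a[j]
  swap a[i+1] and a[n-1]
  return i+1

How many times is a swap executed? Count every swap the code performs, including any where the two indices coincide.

2

pivot=3, i=-1
j=0: 6>3, skip
j=1: 5>3, skip
j=2: 6>3, skip
j=3: 6>3, skip
j=4: 3≤3, i=0, swap(0,4) ⇒ 3 5 6 6 6 3
swap(1,5) ⇒ 3 3 6 6 6 5; return 1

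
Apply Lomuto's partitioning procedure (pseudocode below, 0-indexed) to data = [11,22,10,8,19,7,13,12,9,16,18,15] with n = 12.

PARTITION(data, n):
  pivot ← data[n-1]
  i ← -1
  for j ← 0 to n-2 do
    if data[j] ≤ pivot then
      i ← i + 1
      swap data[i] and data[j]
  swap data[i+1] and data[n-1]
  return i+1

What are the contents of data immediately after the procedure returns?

pivot=15, i=-1
j=0: 11≤15, i=0, swap(0,0) ⇒ [11,22,10,8,19,7,13,12,9,16,18,15]
j=1: 22>15, skip
j=2: 10≤15, i=1, swap(1,2) ⇒ [11,10,22,8,19,7,13,12,9,16,18,15]
j=3: 8≤15, i=2, swap(2,3) ⇒ [11,10,8,22,19,7,13,12,9,16,18,15]
j=4: 19>15, skip
j=5: 7≤15, i=3, swap(3,5) ⇒ [11,10,8,7,19,22,13,12,9,16,18,15]
j=6: 13≤15, i=4, swap(4,6) ⇒ [11,10,8,7,13,22,19,12,9,16,18,15]
j=7: 12≤15, i=5, swap(5,7) ⇒ [11,10,8,7,13,12,19,22,9,16,18,15]
j=8: 9≤15, i=6, swap(6,8) ⇒ [11,10,8,7,13,12,9,22,19,16,18,15]
j=9: 16>15, skip
j=10: 18>15, skip
swap(7,11) ⇒ [11,10,8,7,13,12,9,15,19,16,18,22]; return 7

[11,10,8,7,13,12,9,15,19,16,18,22]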